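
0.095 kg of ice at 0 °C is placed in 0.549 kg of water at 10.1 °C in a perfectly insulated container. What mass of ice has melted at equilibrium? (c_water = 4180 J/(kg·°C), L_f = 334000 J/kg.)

m_melted ≈ 0.0694 kg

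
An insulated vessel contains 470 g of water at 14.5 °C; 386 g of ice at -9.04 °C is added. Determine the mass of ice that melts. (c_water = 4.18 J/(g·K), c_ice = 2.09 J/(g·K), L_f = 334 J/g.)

Cooling the water to 0 °C releases 470·4.18·14.5 = 28487 J.
Warming the ice to 0 °C takes 386·2.09·9.04 = 7292.9 J, leaving 21194 J for melting.
To melt every bit of ice: 386·334 = 128924 J.
That's not enough to melt it all — equilibrium is at 0 °C with ice remaining.
m_melt = 21194 / L_f = 63.45 g.

m_melted ≈ 63.5 g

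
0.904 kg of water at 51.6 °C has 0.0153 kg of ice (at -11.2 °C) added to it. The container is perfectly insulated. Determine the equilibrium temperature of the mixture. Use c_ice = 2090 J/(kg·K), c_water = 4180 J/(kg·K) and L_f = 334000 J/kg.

T_f ≈ 49.3 °C

Energy balance with sensible and latent terms:
ice -11.2→0 °C: 0.0153·2090·11.2 = 358.14
  latent heat to melt: 0.0153·334000 = 5110.2
  meltwater 0→T: 0.0153·4180·T = 63.95 T
  water: 3778.7(T − 51.6)
3842.7 T = 194982 − 5468.3 = 189514
T ≈ 49.32 °C — above 0 °C, consistent with complete melting.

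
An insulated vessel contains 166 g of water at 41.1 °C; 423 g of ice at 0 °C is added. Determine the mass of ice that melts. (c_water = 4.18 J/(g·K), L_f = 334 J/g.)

Cooling the water to 0 °C releases 166×4.18×41.1 = 28518 J.
Fully melting the ice requires m_ice L_f = 423×334 = 141282 J.
Since 28518 < 141282 J, not all the ice melts; equilibrium is at 0 °C.
m_melted×334 = 28518  ⇒  m_melted ≈ 85.38 g.

m_melted ≈ 85.4 g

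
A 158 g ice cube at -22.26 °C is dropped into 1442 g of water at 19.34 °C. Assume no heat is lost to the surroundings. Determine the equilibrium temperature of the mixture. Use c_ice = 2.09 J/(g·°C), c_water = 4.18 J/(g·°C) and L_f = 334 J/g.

T_f ≈ 8.4 °C

Let T be the final temperature. ΣQ_i = 0:
ice -22.26→0 °C: 158×2.09×22.26 = 7350.7; melt ice: 158×334 = 52772; warm the meltwater: 660.44 T; water: 6027.6(T − 19.34)
6688 T = 116573 − 60123 = 56450
T ≈ 8.44 °C. Since T > 0 °C, the all-ice-melts assumption holds.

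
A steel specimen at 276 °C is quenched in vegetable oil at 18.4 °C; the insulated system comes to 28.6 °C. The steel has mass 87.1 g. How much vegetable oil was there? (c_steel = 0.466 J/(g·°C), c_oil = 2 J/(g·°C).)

m ≈ 492 g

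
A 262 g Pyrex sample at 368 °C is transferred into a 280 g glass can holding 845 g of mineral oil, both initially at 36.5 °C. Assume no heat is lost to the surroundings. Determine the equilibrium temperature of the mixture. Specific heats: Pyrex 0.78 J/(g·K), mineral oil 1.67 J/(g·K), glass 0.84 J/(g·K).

Let T be the final temperature. ΣQ_i = 0:
262*0.78*(T − 368) + 845*1.67*(T − 36.5) + 280*0.84*(T − 36.5) = 0
204.36(T − 368) + 1411.1(T − 36.5) + 235.2(T − 36.5) = 0
1850.7 T = 135296
T ≈ 73.11 °C

T_f ≈ 73.1 °C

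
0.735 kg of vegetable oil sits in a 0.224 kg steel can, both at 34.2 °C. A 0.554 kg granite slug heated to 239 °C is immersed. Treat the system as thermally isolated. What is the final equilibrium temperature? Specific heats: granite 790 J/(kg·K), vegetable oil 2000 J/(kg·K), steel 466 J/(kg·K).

Conservation of energy gives ΣQ = 0:
0.554*790*(T − 239) + 0.735*2000*(T − 34.2) + 0.224*466*(T − 34.2) = 0
2012 T = 158445
T ≈ 78.75 °C

T_f ≈ 78.7 °C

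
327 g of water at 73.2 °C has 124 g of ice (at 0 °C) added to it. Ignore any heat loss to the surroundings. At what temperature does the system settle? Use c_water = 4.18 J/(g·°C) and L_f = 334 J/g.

T_f ≈ 31.1 °C

Conservation of energy gives ΣQ = 0:
latent heat to melt: 124×334 = 41416; warm the meltwater: 518.32 T; water: 1366.9(T − 73.2)
1885.2 T = 100054 − 41416 = 58638
T ≈ 31.10 °C. Since T > 0 °C, the all-ice-melts assumption holds.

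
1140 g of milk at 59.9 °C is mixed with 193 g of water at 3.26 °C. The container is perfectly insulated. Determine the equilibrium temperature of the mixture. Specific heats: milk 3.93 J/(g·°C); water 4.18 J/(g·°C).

Conservation of energy gives ΣQ = 0:
1140*3.93*(T − 59.9) + 193*4.18*(T − 3.26) = 0
(4480.2 + 806.74) T = 4480.2*59.9 + 806.74*3.26
T ≈ 51.26 °C

T_f ≈ 51.3 °C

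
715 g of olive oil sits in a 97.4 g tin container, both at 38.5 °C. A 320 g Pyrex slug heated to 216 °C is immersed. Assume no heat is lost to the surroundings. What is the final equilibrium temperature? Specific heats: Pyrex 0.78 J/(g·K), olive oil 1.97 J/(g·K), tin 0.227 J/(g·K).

T_f ≈ 64.9 °C

Taking heat into each body as positive, Σ m c ΔT = 0:
320×0.78×(T − 216) + 715×1.97×(T − 38.5) + 97.4×0.227×(T − 38.5) = 0
249.6(T − 216) + 1408.5(T − 38.5) + 22.11(T − 38.5) = 0
1680.3 T = 108994
T ≈ 64.87 °C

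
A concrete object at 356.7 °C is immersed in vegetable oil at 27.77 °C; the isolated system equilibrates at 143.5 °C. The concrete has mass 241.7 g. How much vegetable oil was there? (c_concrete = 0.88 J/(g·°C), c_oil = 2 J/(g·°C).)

|Q_concrete| = |Q_oil|:
241.7·0.88·(356.7 − 143.5) = m·2·(143.5 − 27.77)
231.46 m = 45347  ⇒  m ≈ 195.9 g

m ≈ 196 g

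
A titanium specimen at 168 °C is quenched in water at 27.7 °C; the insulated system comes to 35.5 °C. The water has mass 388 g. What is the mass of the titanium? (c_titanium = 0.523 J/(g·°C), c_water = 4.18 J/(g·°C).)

m ≈ 183 g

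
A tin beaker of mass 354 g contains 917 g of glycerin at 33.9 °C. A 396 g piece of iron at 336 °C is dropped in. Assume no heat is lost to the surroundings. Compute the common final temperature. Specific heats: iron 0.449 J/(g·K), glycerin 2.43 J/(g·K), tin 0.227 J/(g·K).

Setting the total heat transfer to zero:
396·0.449·(T − 336) + 917·2.43·(T − 33.9) + 354·0.227·(T − 33.9) = 0
(177.8 + 2228.3 + 80.36) T = 177.8·336 + 2228.3·33.9 + 80.36·33.9
T = 138006/2486.5 ≈ 55.50 °C

T_f ≈ 55.5 °C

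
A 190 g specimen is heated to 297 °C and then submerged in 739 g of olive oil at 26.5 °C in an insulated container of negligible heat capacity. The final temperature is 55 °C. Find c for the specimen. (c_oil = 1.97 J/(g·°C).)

c ≈ 0.902 J/(g·°C)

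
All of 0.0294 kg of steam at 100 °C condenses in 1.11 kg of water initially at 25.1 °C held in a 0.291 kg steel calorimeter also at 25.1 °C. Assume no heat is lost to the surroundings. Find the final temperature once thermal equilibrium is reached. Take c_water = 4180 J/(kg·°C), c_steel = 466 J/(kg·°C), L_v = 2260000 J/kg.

T_f ≈ 40.5 °C

Taking heat into each body as positive, Σ m c ΔT = 0:
latent heat released on condensation: 0.0294·2260000 = 66444; condensate cools 100→T: 0.0294·4180·(T − 100) = 122.89(T − 100); water warms: 1.11·4180·(T − 25.1) = 4639.8(T − 25.1); cup: 135.61(T − 25.1)
4898.3 T = 66444 + 12289 + 119863 = 198596
T ≈ 40.54 °C — below 100 °C, confirming all the steam condensed.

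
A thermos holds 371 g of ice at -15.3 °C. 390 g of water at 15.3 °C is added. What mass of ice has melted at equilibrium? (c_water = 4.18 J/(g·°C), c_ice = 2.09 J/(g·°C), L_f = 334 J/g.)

m_melted ≈ 39.2 g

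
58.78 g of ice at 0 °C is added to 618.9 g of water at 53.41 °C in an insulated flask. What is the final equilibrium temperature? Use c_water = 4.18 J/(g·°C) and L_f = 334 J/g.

T_f ≈ 41.8 °C

Taking heat into each body as positive, Σ m c ΔT = 0:
melt ice: 58.78·334 = 19633; warm the meltwater: 245.7 T; water: 2587(T − 53.41)
2832.7 T = 138172 − 19633 = 118539
T ≈ 41.85 °C — above 0 °C, consistent with complete melting.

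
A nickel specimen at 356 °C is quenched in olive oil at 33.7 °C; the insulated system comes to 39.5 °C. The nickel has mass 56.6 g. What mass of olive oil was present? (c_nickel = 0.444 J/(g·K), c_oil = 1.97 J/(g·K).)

m ≈ 696 g

Net heat exchanged in the isolated system is zero:
56.6×0.444×(39.5 − 356) + m×1.97×(39.5 − 33.7) = 0
11.43 m = 7953.8
m = 7953.8/11.43 ≈ 696.1 g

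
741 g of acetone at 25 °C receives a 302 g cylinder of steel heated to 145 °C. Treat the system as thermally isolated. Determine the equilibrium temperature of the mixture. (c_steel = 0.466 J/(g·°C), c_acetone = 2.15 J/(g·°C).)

Heat lost by the steel equals heat gained by the acetone:
302·0.466·(145 − T) = 741·2.15·(T − 25)
140.73(145 − T) = 1593.1(T − 25)
1733.9 T = 60235  ⇒  T ≈ 34.74 °C

T_f ≈ 34.7 °C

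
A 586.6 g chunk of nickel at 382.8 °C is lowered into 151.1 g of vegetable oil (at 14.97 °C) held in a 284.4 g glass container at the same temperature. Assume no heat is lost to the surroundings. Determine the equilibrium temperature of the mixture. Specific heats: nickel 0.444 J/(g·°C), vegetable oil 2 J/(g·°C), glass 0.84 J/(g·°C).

T_f ≈ 134.5 °C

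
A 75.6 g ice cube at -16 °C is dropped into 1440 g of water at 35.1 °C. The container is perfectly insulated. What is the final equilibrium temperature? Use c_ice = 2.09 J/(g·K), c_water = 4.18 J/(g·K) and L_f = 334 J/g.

T_f ≈ 29.0 °C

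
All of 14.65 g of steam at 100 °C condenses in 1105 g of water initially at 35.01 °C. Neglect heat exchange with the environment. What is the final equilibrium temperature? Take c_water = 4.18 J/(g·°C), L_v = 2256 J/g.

Sum of m c ΔT and latent-heat terms is zero:
latent heat released on condensation: 14.65·2256 = 33050; condensate cools 100→T: 14.65·4.18·(T − 100) = 61.24(T − 100); water warms: 1105·4.18·(T − 35.01) = 4618.9(T − 35.01)
4680.1 T = 33050 + 6123.7 + 161708 = 200882
T ≈ 42.92 °C (< 100 °C, so full condensation is consistent).

T_f ≈ 42.9 °C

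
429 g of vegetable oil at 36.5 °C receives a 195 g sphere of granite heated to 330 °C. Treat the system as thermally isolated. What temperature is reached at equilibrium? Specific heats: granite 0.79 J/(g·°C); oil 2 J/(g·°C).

T_f ≈ 81.2 °C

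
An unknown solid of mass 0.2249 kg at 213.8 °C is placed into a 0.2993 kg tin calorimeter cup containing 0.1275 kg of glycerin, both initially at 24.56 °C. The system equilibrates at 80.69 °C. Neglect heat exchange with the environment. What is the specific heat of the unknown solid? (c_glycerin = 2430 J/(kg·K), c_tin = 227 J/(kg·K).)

c ≈ 708 J/(kg·K)

Setting the total heat transfer to zero:
0.2249×c×(80.69 − 213.8) + 0.1275×2430×(80.69 − 24.56) + 0.2993×227×(80.69 − 24.56) = 0
-29.94 c = -21204
c = -21204/-29.94 ≈ 708.3 J/(kg·K)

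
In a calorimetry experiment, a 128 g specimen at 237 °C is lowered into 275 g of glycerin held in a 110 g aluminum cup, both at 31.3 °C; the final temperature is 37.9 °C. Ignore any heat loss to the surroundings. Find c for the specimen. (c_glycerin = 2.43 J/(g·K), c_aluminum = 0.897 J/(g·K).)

Heat gained plus heat lost sum to zero:
128·c·(37.9 − 237) + 275·2.43·(37.9 − 31.3) + 110·0.897·(37.9 − 31.3) = 0
-25485 c = -5061.7
c = -5061.7/-25485 ≈ 0.1986 J/(g·K)

c ≈ 0.199 J/(g·K)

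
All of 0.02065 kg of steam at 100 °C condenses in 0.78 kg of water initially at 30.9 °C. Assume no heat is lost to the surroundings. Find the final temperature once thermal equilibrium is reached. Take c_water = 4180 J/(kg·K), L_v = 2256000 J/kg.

T_f ≈ 46.6 °C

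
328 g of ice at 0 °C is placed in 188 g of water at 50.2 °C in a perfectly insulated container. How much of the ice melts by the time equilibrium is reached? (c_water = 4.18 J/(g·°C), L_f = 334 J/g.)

Cooling the water to 0 °C releases 188·4.18·50.2 = 39449 J.
To melt every bit of ice: 328·334 = 109552 J.
Since 39449 < 109552 J, not all the ice melts; equilibrium is at 0 °C.
Mass melted = 39449/334 ≈ 118.1 g.

m_melted ≈ 118 g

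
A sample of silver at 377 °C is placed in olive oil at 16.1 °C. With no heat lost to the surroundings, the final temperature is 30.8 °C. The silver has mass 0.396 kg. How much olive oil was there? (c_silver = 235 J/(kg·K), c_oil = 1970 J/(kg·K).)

m ≈ 1.11 kg

|Q_silver| = |Q_oil|:
0.396×235×(377 − 30.8) = m×1970×(30.8 − 16.1)
28959 m = 32217  ⇒  m ≈ 1.113 kg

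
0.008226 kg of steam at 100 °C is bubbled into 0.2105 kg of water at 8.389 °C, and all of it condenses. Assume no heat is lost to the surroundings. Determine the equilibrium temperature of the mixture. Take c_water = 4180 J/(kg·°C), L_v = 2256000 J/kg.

T_f ≈ 32.1 °C

Energy balance with sensible and latent terms:
steam→water at 100 °C releases m L_v = 0.008226×2256000 = 18558
  condensate cools 100→T: 0.008226×4180×(T − 100) = 34.38(T − 100)
  water warms: 0.2105×4180×(T − 8.389) = 879.89(T − 8.389)
914.27 T = 18558 + 3438.5 + 7381.4 = 29378
T ≈ 32.13 °C — below 100 °C, confirming all the steam condensed.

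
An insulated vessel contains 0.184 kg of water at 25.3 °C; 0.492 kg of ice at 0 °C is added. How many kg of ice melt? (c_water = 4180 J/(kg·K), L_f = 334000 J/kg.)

Water can give up m c ΔT = 0.184×4180×25.3 = 19459 J before reaching 0 °C.
Melting all 0.492 kg of ice would need 0.492×334000 = 164328 J.
That's not enough to melt it all — equilibrium is at 0 °C with ice remaining.
m_melt = 19459 / L_f = 0.05826 kg.

m_melted ≈ 0.0583 kg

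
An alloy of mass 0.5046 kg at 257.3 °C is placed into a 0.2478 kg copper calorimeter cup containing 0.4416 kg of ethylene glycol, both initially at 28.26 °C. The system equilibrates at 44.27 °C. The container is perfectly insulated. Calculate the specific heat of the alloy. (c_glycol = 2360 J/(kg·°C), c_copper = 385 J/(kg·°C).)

Let T be the final temperature. ΣQ_i = 0:
0.5046×c×(44.27 − 257.3) + 0.4416×2360×(44.27 − 28.26) + 0.2478×385×(44.27 − 28.26) = 0
-107.49 c = -18213
c = -18213/-107.49 ≈ 169.4 J/(kg·°C)

c ≈ 169 J/(kg·°C)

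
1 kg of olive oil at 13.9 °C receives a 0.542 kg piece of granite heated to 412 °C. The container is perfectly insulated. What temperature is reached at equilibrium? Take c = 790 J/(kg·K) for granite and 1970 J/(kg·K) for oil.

|Q_granite| = |Q_oil|:
0.542*790*(412 − T) = 1*1970*(T − 13.9)
428.18(412 − T) = 1970(T − 13.9)
2398.2 T = 203793  ⇒  T ≈ 84.98 °C

T_f ≈ 85.0 °C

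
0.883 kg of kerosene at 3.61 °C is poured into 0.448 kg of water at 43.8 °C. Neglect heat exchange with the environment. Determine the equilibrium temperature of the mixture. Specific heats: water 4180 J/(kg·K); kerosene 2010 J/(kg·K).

T_f ≈ 24.2 °C

Net heat exchanged in the isolated system is zero:
0.448*4180*(T − 43.8) + 0.883*2010*(T − 3.61) = 0
1872.6(T − 43.8) + 1774.8(T − 3.61) = 0
(1872.6 + 1774.8) T = 1872.6*43.8 + 1774.8*3.61
T ≈ 24.24 °C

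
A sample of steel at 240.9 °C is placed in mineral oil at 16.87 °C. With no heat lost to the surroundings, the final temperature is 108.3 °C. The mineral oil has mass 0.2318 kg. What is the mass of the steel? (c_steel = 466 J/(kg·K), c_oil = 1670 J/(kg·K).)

m ≈ 0.573 kg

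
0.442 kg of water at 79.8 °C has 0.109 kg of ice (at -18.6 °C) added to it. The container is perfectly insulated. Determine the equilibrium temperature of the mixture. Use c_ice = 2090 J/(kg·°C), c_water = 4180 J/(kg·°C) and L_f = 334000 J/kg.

Energy balance with sensible and latent terms:
ice -18.6→0 °C: 0.109·2090·18.6 = 4237.3; latent heat to melt: 0.109·334000 = 36406; warm the meltwater: 455.62 T; water cools: 0.442·4180·(T − 79.8) = 1847.6(T − 79.8)
2303.2 T = 147435 − 40643 = 106792
T ≈ 46.37 °C — above 0 °C, consistent with complete melting.

T_f ≈ 46.4 °C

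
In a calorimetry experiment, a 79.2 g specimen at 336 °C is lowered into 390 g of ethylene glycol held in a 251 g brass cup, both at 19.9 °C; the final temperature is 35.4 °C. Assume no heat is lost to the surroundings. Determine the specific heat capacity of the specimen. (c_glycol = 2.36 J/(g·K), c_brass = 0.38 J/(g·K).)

c ≈ 0.661 J/(g·K)

Taking heat into each body as positive, Σ m c ΔT = 0:
79.2·c·(35.4 − 336) + 390·2.36·(35.4 − 19.9) + 251·0.38·(35.4 − 19.9) = 0
-23808 c = -15745
c = -15745/-23808 ≈ 0.6613 J/(g·K)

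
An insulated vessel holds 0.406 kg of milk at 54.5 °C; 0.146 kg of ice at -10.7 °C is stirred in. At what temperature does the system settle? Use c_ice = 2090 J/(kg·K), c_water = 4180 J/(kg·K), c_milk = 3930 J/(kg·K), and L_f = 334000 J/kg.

T_f ≈ 15.8 °C

Energy conservation, ΣQ = 0:
ice -10.7→0 °C: 0.146·2090·10.7 = 3265
  fusion: m_ice L_f = 0.146·334000 = 48764
  meltwater 0→T: 0.146·4180·T = 610.28 T
  milk cools: 0.406·3930·(T − 54.5) = 1595.6(T − 54.5)
2205.9 T = 86959 − 52029 = 34930
T ≈ 15.84 °C (positive, so assuming full melt was valid).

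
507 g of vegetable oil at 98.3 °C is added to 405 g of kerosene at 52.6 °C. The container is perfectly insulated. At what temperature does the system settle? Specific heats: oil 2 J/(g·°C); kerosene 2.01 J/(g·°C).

Net heat exchanged in the isolated system is zero:
507·2·(T − 98.3) + 405·2.01·(T − 52.6) = 0
1014(T − 98.3) + 814.05(T − 52.6) = 0
1828 T = 142495
T = 142495 / 1828 = 77.9 °C

T_f ≈ 77.9 °C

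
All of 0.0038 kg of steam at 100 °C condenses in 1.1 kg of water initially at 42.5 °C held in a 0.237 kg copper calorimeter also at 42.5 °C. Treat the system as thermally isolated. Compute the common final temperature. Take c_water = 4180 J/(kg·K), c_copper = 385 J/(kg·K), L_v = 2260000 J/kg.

T_f ≈ 44.5 °C

Energy conservation, ΣQ = 0:
steam→water at 100 °C releases m L_v = 0.0038×2260000 = 8588; condensed water 100 °C→T: 15.88(T − 100); water warms: 1.1×4180×(T − 42.5) = 4598(T − 42.5); copper cup: 0.237×385×(T − 42.5) = 91.24(T − 42.5)
4705.1 T = 8588 + 1588.4 + 199293 = 209469
T ≈ 44.52 °C, under the boiling point, so the assumption holds.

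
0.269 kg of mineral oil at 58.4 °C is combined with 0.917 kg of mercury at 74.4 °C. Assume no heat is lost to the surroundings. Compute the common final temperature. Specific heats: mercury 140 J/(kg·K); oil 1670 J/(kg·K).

T_f ≈ 62.0 °C

T_f = Σ m_i c_i T_i / Σ m_i c_i:
T_f = (128.38*74.4 + 449.23*58.4) / (128.38 + 449.23)
    = 35787 / 577.61 ≈ 61.96 °C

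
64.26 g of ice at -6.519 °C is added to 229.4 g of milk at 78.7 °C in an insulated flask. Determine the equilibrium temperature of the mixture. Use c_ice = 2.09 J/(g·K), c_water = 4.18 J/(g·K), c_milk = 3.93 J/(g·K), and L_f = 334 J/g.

Let T be the final temperature. ΣQ_i = 0:
ice -6.519→0 °C: 64.26·2.09·6.519 = 875.52
  melt ice: 64.26·334 = 21463
  meltwater 0→T: 64.26·4.18·T = 268.61 T
  milk: 901.54(T − 78.7)
1170.1 T = 70951 − 22338 = 48613
T ≈ 41.54 °C — above 0 °C, consistent with complete melting.

T_f ≈ 41.5 °C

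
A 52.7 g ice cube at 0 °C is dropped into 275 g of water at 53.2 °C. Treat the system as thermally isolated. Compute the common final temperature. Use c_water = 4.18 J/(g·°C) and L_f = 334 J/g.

T_f ≈ 31.8 °C

Setting the total heat transfer to zero:
fusion: m_ice L_f = 52.7·334 = 17602
  warm the meltwater: 220.29 T
  water cools: 275·4.18·(T − 53.2) = 1149.5(T − 53.2)
1369.8 T = 61153 − 17602 = 43552
T ≈ 31.79 °C. Since T > 0 °C, the all-ice-melts assumption holds.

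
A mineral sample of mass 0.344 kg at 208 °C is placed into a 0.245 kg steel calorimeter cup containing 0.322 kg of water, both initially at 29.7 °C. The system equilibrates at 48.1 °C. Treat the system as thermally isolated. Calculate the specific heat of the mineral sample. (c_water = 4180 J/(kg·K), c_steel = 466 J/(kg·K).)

c ≈ 488 J/(kg·K)

Net heat exchanged in the isolated system is zero:
0.344·c·(48.1 − 208) + 0.322·4180·(48.1 − 29.7) + 0.245·466·(48.1 − 29.7) = 0
-55.01 c = -26866
c = -26866/-55.01 ≈ 488.4 J/(kg·K)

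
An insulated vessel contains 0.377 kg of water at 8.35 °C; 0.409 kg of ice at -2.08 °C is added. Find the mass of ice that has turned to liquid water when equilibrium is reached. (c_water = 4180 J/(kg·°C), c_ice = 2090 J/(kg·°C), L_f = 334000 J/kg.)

m_melted ≈ 0.0341 kg

Cooling the water to 0 °C releases 0.377×4180×8.35 = 13158 J.
Of that, 0.409×2090×2.08 = 1778 J goes to bring the ice to 0 °C, leaving 11380 J.
Fully melting the ice requires m_ice L_f = 0.409×334000 = 136606 J.
That's not enough to melt it all — equilibrium is at 0 °C with ice remaining.
m_melted×334000 = 11380  ⇒  m_melted ≈ 0.03407 kg.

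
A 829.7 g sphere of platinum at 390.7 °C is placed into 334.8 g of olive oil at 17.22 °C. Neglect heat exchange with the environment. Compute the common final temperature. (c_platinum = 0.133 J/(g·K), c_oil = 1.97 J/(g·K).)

T_f is the heat-capacity-weighted average of the initial temperatures:
T_f = (110.35·390.7 + 659.56·17.22) / (110.35 + 659.56)
    = 54471 / 769.91 ≈ 70.75 °C

T_f ≈ 70.8 °C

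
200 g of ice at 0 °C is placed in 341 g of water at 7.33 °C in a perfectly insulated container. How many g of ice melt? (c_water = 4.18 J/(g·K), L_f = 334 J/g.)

m_melted ≈ 31.3 g

Water can give up m c ΔT = 341·4.18·7.33 = 10448 J before reaching 0 °C.
Melting all 200 g of ice would need 200·334 = 66800 J.
That's not enough to melt it all — equilibrium is at 0 °C with ice remaining.
m_melt = 10448 / L_f = 31.28 g.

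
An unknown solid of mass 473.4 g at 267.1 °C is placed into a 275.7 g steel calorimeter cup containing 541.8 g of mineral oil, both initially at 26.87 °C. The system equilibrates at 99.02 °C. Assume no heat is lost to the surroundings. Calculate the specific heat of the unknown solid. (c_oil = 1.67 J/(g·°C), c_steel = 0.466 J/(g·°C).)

Net heat exchanged in the isolated system is zero:
473.4·c·(99.02 − 267.1) + 541.8·1.67·(99.02 − 26.87) + 275.7·0.466·(99.02 − 26.87) = 0
-79569 c = -74551
c = -74551/-79569 ≈ 0.9369 J/(g·°C)

c ≈ 0.937 J/(g·°C)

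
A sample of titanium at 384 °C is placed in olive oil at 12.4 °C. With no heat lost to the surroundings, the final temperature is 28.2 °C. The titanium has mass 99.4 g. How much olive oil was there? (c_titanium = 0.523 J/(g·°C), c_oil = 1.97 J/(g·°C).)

m ≈ 594 g

Setting the total heat transfer to zero:
99.4·0.523·(28.2 − 384) + m·1.97·(28.2 − 12.4) = 0
31.13 m = 18497
m = 18497/31.13 ≈ 594.3 g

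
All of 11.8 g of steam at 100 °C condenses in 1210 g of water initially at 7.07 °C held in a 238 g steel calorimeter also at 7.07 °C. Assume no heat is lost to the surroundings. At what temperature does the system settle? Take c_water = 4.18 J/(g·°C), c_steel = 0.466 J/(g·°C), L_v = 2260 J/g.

T_f ≈ 13.1 °C

Sum of m c ΔT and latent-heat terms is zero:
latent heat released on condensation: 11.8×2260 = 26668
  condensate cools 100→T: 11.8×4.18×(T − 100) = 49.32(T − 100)
  water warms: 1210×4.18×(T − 7.07) = 5057.8(T − 7.07)
  cup: 110.91(T − 7.07)
5218 T = 26668 + 4932.4 + 36543 = 68143
T ≈ 13.06 °C, under the boiling point, so the assumption holds.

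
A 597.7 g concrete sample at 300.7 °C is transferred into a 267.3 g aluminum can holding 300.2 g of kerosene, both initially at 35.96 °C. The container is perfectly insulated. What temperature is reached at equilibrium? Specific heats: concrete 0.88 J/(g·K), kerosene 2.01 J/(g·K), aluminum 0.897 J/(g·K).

Let T be the final temperature. ΣQ_i = 0:
597.7*0.88*(T − 300.7) + 300.2*2.01*(T − 35.96) + 267.3*0.897*(T − 35.96) = 0
(525.98 + 603.4 + 239.77) T = 525.98*300.7 + 603.4*35.96 + 239.77*35.96
T = 188481/1369.1 ≈ 137.66 °C

T_f ≈ 137.7 °C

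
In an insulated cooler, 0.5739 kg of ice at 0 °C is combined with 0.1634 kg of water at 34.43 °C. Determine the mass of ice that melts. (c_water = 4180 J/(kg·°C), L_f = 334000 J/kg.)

Water can give up m c ΔT = 0.1634×4180×34.43 = 23516 J before reaching 0 °C.
To melt every bit of ice: 0.5739×334000 = 191683 J.
23516 J < 191683 J, so only part of the ice melts and the system sits at 0 °C.
m_melt = 23516 / L_f = 0.07041 kg.

m_melted ≈ 0.0704 kg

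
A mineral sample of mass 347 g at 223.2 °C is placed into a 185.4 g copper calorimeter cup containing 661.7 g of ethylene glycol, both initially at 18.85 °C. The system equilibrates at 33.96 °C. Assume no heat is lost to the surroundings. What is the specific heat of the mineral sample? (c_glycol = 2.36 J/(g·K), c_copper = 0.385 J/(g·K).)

c ≈ 0.376 J/(g·K)

Net heat exchanged in the isolated system is zero:
347×c×(33.96 − 223.2) + 661.7×2.36×(33.96 − 18.85) + 185.4×0.385×(33.96 − 18.85) = 0
-65666 c = -24674
c = -24674/-65666 ≈ 0.3758 J/(g·K)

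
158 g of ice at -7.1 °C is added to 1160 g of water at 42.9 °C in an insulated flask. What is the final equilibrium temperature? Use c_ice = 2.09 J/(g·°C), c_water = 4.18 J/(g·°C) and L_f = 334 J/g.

Energy balance with sensible and latent terms:
warm ice to 0 °C: 158·2.09·(0 − (-7.1)) = 2344.6; melt ice: 158·334 = 52772; warm the meltwater: 660.44 T; water cools: 1160·4.18·(T − 42.9) = 4848.8(T − 42.9)
5509.2 T = 208014 − 55117 = 152897
T ≈ 27.75 °C (positive, so assuming full melt was valid).

T_f ≈ 27.8 °C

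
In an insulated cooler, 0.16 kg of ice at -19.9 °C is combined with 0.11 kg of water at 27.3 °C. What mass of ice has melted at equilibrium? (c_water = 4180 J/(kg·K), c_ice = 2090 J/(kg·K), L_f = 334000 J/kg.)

Heat available from the water dropping to 0 °C: 0.11·4180·27.3 = 12553 J.
Warming the ice to 0 °C takes 0.16·2090·19.9 = 6654.6 J, leaving 5898 J for melting.
Fully melting the ice requires m_ice L_f = 0.16·334000 = 53440 J.
Since 5898 < 53440 J, not all the ice melts; equilibrium is at 0 °C.
m_melt = 5898 / L_f = 0.01766 kg.

m_melted ≈ 0.0177 kg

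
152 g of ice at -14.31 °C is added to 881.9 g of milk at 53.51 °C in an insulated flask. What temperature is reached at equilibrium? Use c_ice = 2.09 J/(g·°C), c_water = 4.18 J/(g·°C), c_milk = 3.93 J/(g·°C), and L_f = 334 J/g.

T_f ≈ 31.7 °C

Heat gained plus heat lost sum to zero:
ice -14.31→0 °C: 152·2.09·14.31 = 4546; melt ice: 152·334 = 50768; warm the meltwater: 635.36 T; milk: 3465.9(T − 53.51)
4101.2 T = 185459 − 55314 = 130145
T ≈ 31.73 °C (positive, so assuming full melt was valid).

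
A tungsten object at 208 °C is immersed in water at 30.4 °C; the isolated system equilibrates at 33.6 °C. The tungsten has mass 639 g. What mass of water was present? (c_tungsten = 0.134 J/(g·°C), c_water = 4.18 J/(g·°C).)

|Q_tungsten| = |Q_water|:
639·0.134·(208 − 33.6) = m·4.18·(33.6 − 30.4)
13.38 m = 14933  ⇒  m ≈ 1116 g

m ≈ 1120 g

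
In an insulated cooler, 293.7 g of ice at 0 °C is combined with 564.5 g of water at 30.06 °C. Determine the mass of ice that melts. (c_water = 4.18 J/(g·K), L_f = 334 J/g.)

Cooling the water to 0 °C releases 564.5×4.18×30.06 = 70930 J.
Fully melting the ice requires m_ice L_f = 293.7×334 = 98096 J.
70930 J < 98096 J, so only part of the ice melts and the system sits at 0 °C.
m_melt = 70930 / L_f = 212.4 g.

m_melted ≈ 212 g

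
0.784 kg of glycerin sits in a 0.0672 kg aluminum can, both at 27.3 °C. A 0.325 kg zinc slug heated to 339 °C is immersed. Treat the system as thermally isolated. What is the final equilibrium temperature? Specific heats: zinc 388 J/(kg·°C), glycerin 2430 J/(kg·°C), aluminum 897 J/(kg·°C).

T_f ≈ 46.1 °C

Net heat exchanged in the isolated system is zero:
0.325·388·(T − 339) + 0.784·2430·(T − 27.3) + 0.0672·897·(T − 27.3) = 0
126.1(T − 339) + 1905.1(T − 27.3) + 60.28(T − 27.3) = 0
(126.1 + 1905.1 + 60.28) T = 126.1·339 + 1905.1·27.3 + 60.28·27.3
T = 96403/2091.5 ≈ 46.09 °C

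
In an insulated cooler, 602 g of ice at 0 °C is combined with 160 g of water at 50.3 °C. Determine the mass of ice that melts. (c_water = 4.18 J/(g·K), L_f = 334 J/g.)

Water can give up m c ΔT = 160×4.18×50.3 = 33641 J before reaching 0 °C.
Fully melting the ice requires m_ice L_f = 602×334 = 201068 J.
33641 J < 201068 J, so only part of the ice melts and the system sits at 0 °C.
Mass melted = 33641/334 ≈ 100.7 g.

m_melted ≈ 101 g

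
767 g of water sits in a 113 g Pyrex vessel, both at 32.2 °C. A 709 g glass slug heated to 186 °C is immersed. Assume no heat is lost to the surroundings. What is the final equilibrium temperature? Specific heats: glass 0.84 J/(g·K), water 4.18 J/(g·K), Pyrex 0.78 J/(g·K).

Taking heat into each body as positive, Σ m c ΔT = 0:
709×0.84×(T − 186) + 767×4.18×(T − 32.2) + 113×0.78×(T − 32.2) = 0
595.56(T − 186) + 3206.1(T − 32.2) + 88.14(T − 32.2) = 0
(595.56 + 3206.1 + 88.14) T = 595.56×186 + 3206.1×32.2 + 88.14×32.2
T ≈ 55.75 °C

T_f ≈ 55.7 °C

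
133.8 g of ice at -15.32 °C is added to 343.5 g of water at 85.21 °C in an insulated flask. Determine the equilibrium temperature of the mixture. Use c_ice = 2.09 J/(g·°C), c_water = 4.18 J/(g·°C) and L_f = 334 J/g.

T_f ≈ 36.8 °C

Setting the total heat transfer to zero:
ice -15.32→0 °C: 133.8×2.09×15.32 = 4284.1; latent heat to melt: 133.8×334 = 44689; warm the meltwater: 559.28 T; water cools: 343.5×4.18×(T − 85.21) = 1435.8(T − 85.21)
1995.1 T = 122347 − 48973 = 73374
T ≈ 36.78 °C — above 0 °C, consistent with complete melting.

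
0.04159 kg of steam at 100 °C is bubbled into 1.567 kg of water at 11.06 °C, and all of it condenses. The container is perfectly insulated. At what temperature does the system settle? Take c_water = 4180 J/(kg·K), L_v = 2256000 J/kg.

Let T be the final temperature. ΣQ_i = 0:
latent heat released on condensation: 0.04159·2256000 = 93827; condensed water 100 °C→T: 173.85(T − 100); water warms: 1.567·4180·(T − 11.06) = 6550.1(T − 11.06)
6723.9 T = 93827 + 17385 + 72444 = 183655
T ≈ 27.31 °C — below 100 °C, confirming all the steam condensed.

T_f ≈ 27.3 °C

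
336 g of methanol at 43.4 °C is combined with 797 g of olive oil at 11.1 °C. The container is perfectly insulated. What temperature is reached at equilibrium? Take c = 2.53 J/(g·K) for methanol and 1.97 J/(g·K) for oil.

|Q_methanol| = |Q_oil|:
336*2.53*(43.4 − T) = 797*1.97*(T − 11.1)
850.08(43.4 − T) = 1570.1(T − 11.1)
2420.2 T = 54321  ⇒  T ≈ 22.45 °C

T_f ≈ 22.4 °C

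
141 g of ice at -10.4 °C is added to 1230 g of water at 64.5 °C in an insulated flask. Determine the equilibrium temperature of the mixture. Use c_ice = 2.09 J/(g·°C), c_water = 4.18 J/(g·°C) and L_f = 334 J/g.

Energy balance with sensible and latent terms:
warm ice to 0 °C: 141×2.09×(0 − (-10.4)) = 3064.8
  melt ice: 141×334 = 47094
  meltwater 0→T: 141×4.18×T = 589.38 T
  water cools: 1230×4.18×(T − 64.5) = 5141.4(T − 64.5)
5730.8 T = 331620 − 50159 = 281462
T ≈ 49.11 °C (positive, so assuming full melt was valid).

T_f ≈ 49.1 °C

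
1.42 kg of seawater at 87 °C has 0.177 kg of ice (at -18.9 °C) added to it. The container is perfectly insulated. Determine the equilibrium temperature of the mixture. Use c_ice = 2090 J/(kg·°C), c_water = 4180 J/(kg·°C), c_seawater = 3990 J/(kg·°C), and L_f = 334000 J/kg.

T_f ≈ 66.6 °C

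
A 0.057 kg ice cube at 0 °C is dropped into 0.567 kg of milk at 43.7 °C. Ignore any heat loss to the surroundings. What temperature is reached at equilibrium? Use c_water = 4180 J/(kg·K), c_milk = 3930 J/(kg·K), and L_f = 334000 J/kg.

T_f ≈ 31.8 °C

Let T be the final temperature. ΣQ_i = 0:
melt ice: 0.057·334000 = 19038
  warm the meltwater: 238.26 T
  milk cools: 0.567·3930·(T − 43.7) = 2228.3(T − 43.7)
2466.6 T = 97377 − 19038 = 78339
T ≈ 31.76 °C — above 0 °C, consistent with complete melting.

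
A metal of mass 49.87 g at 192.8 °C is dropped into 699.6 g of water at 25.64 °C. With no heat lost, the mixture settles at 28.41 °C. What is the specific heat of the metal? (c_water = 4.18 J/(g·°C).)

c ≈ 0.988 J/(g·°C)

Conservation of energy gives ΣQ = 0:
49.87×c×(28.41 − 192.8) + 699.6×4.18×(28.41 − 25.64) = 0
-8198.1 c = -8100.4
c = -8100.4/-8198.1 ≈ 0.9881 J/(g·°C)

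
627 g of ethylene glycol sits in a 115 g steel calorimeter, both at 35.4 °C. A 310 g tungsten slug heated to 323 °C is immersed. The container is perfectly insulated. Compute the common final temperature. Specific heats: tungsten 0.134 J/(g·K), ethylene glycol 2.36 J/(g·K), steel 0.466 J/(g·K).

T_f ≈ 43.0 °C

Net heat exchanged in the isolated system is zero:
310×0.134×(T − 323) + 627×2.36×(T − 35.4) + 115×0.466×(T − 35.4) = 0
41.54(T − 323) + 1479.7(T − 35.4) + 53.59(T − 35.4) = 0
1574.9 T = 67697
T = 67697/1574.9 ≈ 42.99 °C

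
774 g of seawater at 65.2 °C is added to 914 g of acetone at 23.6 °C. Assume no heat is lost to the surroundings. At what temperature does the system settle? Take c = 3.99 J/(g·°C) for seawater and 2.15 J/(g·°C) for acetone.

Taking heat into each body as positive, Σ m c ΔT = 0:
774*3.99*(T − 65.2) + 914*2.15*(T − 23.6) = 0
3088.3(T − 65.2) + 1965.1(T − 23.6) = 0
5053.4 T = 247731
T = 247731/5053.4 ≈ 49.02 °C

T_f ≈ 49.0 °C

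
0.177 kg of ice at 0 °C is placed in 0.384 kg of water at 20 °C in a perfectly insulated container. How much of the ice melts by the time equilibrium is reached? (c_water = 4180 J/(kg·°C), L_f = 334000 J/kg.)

Heat available from the water dropping to 0 °C: 0.384×4180×20 = 32102 J.
To melt every bit of ice: 0.177×334000 = 59118 J.
Since 32102 < 59118 J, not all the ice melts; equilibrium is at 0 °C.
m_melt = 32102 / L_f = 0.09611 kg.

m_melted ≈ 0.0961 kg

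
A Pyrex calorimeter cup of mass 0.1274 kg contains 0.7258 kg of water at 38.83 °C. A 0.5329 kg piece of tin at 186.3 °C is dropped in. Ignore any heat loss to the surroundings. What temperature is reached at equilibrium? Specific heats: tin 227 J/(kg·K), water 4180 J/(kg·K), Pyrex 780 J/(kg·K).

T_f ≈ 44.3 °C

Conservation of energy gives ΣQ = 0:
0.5329·227·(T − 186.3) + 0.7258·4180·(T − 38.83) + 0.1274·780·(T − 38.83) = 0
3254.2 T = 144199
T = 144199 / 3254.2 = 44.3 °C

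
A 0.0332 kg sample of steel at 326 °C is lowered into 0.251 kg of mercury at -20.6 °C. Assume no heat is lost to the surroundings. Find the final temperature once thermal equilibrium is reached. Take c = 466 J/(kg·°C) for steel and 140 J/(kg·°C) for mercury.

T_f ≈ 85.4 °C

Heat lost by the steel equals heat gained by the mercury:
0.0332×466×(326 − T) = 0.251×140×(T − (-20.6))
15.47(326 − T) = 35.14(T − (-20.6))
50.61 T = 4319.7  ⇒  T ≈ 85.35 °C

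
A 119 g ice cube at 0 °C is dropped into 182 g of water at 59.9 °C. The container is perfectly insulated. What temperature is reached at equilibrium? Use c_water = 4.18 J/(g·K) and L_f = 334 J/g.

T_f ≈ 4.6 °C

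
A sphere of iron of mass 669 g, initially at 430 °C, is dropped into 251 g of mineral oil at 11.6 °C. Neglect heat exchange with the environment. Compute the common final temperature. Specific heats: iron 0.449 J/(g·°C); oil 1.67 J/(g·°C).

T_f ≈ 186.3 °C

Heat gained plus heat lost sum to zero:
669*0.449*(T − 430) + 251*1.67*(T − 11.6) = 0
300.38(T − 430) + 419.17(T − 11.6) = 0
(300.38 + 419.17) T = 300.38*430 + 419.17*11.6
T = 134026 / 719.55 = 186 °C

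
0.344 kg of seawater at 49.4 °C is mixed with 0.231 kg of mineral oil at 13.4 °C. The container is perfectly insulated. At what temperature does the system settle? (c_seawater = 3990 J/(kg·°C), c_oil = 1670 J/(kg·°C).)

With ΣQ=0 the equilibrium temperature is the m·c-weighted mean:
T_f = (1372.6·49.4 + 385.77·13.4) / (1372.6 + 385.77)
    = 72974 / 1758.3 ≈ 41.50 °C

T_f ≈ 41.5 °C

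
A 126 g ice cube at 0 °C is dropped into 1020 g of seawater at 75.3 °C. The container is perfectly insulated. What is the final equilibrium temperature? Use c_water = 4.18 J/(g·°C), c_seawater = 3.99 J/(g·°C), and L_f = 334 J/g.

T_f ≈ 57.5 °C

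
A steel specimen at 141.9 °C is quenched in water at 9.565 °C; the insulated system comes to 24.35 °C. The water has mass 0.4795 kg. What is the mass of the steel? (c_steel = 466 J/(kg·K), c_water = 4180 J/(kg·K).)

Heat gained plus heat lost sum to zero:
m×466×(24.35 − 141.9) + 0.4795×4180×(24.35 − 9.565) = 0
-54778 m = -29634
m = -29634/-54778 ≈ 0.541 kg

m ≈ 0.541 kg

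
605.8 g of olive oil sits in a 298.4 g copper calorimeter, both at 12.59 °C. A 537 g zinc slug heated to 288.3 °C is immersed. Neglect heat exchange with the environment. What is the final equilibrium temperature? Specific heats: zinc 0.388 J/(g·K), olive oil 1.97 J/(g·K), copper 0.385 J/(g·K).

Heat gained plus heat lost sum to zero:
537×0.388×(T − 288.3) + 605.8×1.97×(T − 12.59) + 298.4×0.385×(T − 12.59) = 0
1516.7 T = 76541
T = 76541/1516.7 ≈ 50.47 °C

T_f ≈ 50.5 °C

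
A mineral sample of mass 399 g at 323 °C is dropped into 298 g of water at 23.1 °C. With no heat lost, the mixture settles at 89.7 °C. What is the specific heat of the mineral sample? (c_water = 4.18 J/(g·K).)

c ≈ 0.891 J/(g·K)

Net heat exchanged in the isolated system is zero:
399×c×(89.7 − 323) + 298×4.18×(89.7 − 23.1) = 0
-93087 c = -82960
c = -82960/-93087 ≈ 0.8912 J/(g·K)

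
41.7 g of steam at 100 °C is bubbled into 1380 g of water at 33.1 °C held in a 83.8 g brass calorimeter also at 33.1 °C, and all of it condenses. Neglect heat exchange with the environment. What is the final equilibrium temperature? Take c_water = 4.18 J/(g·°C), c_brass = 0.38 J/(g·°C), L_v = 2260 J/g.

Energy balance with sensible and latent terms:
condense steam: −41.7·2260 = −94242
  condensed water 100 °C→T: 174.31(T − 100)
  original water: 5768.4(T − 33.1)
  brass cup: 83.8·0.38·(T − 33.1) = 31.84(T − 33.1)
5974.5 T = 94242 + 17431 + 191988 = 303661
T ≈ 50.83 °C — below 100 °C, confirming all the steam condensed.

T_f ≈ 50.8 °C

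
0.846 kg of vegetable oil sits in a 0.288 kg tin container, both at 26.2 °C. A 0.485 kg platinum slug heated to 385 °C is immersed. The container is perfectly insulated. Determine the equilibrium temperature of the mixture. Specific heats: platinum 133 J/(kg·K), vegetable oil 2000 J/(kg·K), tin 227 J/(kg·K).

With ΣQ=0 the equilibrium temperature is the m·c-weighted mean:
T_f = (64.5×385 + 1692×26.2 + 65.38×26.2) / (64.5 + 1692 + 65.38)
    = 70878 / 1821.9 ≈ 38.90 °C

T_f ≈ 38.9 °C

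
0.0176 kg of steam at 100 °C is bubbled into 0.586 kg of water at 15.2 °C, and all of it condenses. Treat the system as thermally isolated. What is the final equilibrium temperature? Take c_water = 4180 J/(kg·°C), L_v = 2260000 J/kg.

Net heat exchanged in the isolated system is zero:
latent heat released on condensation: 0.0176·2260000 = 39776; condensed water 100 °C→T: 73.57(T − 100); water warms: 0.586·4180·(T − 15.2) = 2449.5(T − 15.2)
2523 T = 39776 + 7356.8 + 37232 = 84365
T ≈ 33.44 °C — below 100 °C, confirming all the steam condensed.

T_f ≈ 33.4 °C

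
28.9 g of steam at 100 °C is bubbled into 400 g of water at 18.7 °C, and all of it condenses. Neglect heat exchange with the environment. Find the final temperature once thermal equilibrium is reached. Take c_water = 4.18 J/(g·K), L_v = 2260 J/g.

Taking heat into each body as positive, Σ m c ΔT = 0:
steam→water at 100 °C releases m L_v = 28.9×2260 = 65314; condensate cools 100→T: 28.9×4.18×(T − 100) = 120.8(T − 100); original water: 1672(T − 18.7)
1792.8 T = 65314 + 12080 + 31266 = 108661
T ≈ 60.61 °C — below 100 °C, confirming all the steam condensed.

T_f ≈ 60.6 °C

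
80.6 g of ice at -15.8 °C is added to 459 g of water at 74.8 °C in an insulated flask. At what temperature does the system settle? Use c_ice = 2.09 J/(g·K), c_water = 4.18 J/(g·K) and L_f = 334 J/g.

T_f ≈ 50.5 °C

Let T be the final temperature. ΣQ_i = 0:
ice -15.8→0 °C: 80.6×2.09×15.8 = 2661.6; latent heat to melt: 80.6×334 = 26920; warm the meltwater: 336.91 T; water: 1918.6(T − 74.8)
2255.5 T = 143513 − 29582 = 113931
T ≈ 50.51 °C. Since T > 0 °C, the all-ice-melts assumption holds.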